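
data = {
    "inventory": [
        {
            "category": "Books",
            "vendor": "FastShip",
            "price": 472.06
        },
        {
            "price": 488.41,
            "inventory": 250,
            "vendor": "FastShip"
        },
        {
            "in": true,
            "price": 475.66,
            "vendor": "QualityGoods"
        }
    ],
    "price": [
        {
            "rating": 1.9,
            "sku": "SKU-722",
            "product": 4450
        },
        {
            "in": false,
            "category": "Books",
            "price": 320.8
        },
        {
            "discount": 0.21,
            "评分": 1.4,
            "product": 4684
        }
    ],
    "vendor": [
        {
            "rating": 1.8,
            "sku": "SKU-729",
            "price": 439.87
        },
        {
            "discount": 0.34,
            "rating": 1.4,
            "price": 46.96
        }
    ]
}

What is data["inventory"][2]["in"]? True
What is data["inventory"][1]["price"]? 488.41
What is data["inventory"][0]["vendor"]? "FastShip"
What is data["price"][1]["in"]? False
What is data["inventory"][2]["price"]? 475.66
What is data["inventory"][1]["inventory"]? 250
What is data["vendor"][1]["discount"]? 0.34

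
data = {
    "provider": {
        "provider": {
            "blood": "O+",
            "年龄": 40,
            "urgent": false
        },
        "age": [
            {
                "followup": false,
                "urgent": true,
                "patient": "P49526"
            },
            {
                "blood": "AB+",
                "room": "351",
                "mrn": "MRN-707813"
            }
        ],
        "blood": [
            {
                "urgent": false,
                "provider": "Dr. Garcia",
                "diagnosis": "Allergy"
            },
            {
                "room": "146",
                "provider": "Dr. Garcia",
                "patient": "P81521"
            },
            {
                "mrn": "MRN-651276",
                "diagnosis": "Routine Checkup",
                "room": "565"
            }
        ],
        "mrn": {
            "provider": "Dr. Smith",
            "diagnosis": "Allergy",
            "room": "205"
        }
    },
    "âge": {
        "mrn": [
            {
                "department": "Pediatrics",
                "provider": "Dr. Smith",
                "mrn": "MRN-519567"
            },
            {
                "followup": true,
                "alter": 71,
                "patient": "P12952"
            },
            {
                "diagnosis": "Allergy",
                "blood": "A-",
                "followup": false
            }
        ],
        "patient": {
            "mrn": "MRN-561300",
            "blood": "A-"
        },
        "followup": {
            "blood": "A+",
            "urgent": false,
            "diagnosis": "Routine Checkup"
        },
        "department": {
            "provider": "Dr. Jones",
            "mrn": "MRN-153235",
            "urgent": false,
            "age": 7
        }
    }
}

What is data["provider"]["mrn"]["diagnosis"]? "Allergy"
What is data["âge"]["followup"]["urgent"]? False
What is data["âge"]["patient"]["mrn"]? "MRN-561300"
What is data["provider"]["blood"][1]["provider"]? "Dr. Garcia"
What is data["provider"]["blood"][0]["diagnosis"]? "Allergy"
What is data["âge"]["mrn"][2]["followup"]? False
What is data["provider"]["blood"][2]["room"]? "565"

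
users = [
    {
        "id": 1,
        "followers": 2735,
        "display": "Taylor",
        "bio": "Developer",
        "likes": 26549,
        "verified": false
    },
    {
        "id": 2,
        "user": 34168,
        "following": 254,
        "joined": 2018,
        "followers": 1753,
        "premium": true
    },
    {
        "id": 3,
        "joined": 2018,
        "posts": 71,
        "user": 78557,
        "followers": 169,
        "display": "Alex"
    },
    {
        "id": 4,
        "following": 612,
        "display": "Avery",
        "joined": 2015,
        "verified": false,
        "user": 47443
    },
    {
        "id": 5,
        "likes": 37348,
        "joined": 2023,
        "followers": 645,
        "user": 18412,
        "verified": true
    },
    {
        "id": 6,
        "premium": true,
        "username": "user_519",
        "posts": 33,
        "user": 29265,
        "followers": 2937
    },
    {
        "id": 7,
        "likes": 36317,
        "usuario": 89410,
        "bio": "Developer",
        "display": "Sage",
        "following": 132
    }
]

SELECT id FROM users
[1, 2, 3, 4, 5, 6, 7]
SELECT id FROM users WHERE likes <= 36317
[1, 7]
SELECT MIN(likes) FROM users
26549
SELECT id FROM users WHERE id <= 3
[1, 2, 3]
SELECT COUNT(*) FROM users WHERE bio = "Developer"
2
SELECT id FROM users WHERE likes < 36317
[1]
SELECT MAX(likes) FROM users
37348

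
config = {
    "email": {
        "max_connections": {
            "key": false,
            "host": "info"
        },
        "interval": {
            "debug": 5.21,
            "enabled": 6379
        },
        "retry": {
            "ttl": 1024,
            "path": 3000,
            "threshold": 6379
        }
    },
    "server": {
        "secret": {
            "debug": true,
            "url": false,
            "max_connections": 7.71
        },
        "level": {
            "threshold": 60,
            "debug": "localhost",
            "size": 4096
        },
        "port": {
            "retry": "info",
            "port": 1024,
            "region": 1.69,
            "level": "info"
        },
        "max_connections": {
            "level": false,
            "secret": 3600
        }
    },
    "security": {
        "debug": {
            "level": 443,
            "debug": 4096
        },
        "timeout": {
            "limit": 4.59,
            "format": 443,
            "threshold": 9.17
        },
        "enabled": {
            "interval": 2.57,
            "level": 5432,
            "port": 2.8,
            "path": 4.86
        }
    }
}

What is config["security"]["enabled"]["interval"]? 2.57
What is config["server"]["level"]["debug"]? "localhost"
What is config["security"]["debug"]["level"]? 443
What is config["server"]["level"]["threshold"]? 60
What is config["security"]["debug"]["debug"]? 4096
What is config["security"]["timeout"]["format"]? 443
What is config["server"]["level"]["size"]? 4096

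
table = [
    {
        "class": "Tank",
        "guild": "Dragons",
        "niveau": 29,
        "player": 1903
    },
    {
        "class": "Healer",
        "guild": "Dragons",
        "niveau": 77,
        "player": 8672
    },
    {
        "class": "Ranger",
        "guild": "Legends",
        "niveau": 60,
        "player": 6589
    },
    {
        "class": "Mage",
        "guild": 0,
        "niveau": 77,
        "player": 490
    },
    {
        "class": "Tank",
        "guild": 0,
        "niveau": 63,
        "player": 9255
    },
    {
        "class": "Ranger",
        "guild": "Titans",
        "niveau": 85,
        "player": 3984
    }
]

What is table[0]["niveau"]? 29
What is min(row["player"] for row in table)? 490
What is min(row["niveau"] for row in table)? 29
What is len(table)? 6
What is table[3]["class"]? "Mage"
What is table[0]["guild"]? "Dragons"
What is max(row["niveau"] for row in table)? 85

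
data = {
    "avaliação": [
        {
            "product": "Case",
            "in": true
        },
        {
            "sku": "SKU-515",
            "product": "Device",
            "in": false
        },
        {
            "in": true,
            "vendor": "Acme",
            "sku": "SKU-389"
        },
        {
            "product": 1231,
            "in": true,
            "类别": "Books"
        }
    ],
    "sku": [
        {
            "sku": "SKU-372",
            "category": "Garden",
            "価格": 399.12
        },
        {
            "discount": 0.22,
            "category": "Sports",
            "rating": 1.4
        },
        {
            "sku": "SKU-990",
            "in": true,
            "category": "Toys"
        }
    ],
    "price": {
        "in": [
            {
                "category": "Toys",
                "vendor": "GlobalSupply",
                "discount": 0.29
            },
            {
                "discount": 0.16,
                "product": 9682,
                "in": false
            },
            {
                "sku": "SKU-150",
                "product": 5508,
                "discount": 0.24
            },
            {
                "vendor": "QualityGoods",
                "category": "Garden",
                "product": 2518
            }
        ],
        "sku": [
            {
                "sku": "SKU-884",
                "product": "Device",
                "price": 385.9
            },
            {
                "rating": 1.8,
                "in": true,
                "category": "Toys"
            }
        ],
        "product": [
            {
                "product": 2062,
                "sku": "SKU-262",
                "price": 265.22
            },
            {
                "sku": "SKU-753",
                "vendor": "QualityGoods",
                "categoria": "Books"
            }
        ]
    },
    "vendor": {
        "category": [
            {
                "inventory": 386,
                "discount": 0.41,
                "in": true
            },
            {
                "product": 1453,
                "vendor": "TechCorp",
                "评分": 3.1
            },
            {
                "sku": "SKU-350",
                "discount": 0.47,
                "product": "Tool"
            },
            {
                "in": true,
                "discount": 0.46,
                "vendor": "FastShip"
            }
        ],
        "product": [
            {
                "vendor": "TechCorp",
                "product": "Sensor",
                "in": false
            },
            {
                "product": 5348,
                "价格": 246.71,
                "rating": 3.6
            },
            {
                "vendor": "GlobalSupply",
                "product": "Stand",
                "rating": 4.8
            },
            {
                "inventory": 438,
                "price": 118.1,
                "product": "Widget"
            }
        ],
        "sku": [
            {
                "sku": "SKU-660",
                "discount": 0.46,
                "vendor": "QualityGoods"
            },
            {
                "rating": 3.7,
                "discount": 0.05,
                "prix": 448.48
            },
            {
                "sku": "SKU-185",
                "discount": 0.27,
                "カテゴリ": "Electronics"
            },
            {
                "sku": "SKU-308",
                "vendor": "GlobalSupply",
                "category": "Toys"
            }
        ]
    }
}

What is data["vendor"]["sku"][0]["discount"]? 0.46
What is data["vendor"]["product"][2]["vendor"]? "GlobalSupply"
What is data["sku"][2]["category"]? "Toys"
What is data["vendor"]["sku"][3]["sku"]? "SKU-308"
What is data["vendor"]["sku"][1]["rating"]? 3.7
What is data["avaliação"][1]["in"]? False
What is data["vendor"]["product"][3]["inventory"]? 438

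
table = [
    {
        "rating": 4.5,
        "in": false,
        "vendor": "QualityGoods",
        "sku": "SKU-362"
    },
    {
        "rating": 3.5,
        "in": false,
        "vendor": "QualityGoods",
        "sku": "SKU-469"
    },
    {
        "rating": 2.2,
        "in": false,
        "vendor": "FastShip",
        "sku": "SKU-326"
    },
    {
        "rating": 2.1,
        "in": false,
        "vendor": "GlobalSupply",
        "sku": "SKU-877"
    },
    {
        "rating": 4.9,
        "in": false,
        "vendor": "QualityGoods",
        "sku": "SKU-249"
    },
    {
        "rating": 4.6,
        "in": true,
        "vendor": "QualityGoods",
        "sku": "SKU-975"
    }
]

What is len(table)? 6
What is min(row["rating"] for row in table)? 2.1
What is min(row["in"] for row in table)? False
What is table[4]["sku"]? "SKU-249"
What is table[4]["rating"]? 4.9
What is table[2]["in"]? False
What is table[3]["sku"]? "SKU-877"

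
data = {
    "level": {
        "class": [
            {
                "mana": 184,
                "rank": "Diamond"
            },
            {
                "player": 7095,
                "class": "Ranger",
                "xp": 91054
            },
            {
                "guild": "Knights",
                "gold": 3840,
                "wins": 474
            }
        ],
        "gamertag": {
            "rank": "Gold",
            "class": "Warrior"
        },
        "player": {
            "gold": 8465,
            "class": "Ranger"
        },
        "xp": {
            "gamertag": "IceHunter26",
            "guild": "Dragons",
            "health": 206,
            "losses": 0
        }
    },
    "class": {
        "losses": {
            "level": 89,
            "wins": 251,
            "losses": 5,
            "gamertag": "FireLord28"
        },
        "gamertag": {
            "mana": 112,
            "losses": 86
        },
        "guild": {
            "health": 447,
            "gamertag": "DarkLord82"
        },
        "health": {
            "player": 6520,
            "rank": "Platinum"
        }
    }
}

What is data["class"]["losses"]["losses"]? 5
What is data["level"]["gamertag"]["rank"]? "Gold"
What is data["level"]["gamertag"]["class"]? "Warrior"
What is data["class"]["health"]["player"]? 6520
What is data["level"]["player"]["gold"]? 8465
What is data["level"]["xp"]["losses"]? 0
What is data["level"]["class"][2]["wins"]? 474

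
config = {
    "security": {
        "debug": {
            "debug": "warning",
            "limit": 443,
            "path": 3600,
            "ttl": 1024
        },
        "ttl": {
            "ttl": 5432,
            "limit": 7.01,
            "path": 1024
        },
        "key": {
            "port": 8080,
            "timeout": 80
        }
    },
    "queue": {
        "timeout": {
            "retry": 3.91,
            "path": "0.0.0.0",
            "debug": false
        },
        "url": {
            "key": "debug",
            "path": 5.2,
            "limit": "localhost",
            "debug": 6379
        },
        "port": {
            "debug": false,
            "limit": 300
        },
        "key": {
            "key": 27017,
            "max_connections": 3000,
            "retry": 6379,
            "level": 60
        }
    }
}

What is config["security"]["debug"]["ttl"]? 1024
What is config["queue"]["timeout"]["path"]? "0.0.0.0"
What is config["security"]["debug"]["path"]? 3600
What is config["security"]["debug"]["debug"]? "warning"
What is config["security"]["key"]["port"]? 8080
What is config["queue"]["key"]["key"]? 27017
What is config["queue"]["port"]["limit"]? 300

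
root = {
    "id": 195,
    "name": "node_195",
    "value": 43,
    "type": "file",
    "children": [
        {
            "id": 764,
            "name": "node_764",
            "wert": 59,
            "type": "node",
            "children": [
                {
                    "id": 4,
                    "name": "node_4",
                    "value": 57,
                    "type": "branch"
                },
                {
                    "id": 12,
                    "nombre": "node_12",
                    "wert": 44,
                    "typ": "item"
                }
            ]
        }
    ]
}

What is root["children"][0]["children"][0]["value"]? 57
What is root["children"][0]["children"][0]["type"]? "branch"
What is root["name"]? "node_195"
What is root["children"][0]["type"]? "node"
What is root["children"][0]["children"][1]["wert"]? 44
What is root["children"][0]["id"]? 764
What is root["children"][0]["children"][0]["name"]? "node_4"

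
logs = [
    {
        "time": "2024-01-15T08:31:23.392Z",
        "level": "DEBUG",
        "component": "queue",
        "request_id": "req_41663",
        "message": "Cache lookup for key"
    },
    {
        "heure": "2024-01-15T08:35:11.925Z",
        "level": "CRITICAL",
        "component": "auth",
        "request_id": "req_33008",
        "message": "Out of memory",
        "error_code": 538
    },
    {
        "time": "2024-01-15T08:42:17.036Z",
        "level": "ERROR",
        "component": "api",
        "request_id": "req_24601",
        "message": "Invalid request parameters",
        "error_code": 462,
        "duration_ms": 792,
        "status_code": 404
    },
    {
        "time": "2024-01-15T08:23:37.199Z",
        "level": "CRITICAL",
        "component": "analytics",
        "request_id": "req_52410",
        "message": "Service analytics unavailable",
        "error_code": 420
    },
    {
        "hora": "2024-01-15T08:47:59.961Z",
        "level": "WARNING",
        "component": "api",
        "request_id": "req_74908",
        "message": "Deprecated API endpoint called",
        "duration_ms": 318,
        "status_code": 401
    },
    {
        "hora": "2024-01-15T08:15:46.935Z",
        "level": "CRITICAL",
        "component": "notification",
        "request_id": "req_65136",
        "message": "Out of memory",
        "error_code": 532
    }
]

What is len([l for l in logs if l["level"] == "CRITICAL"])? 3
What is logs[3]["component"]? "analytics"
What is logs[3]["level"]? "CRITICAL"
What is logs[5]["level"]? "CRITICAL"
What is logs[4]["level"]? "WARNING"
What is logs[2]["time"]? "2024-01-15T08:42:17.036Z"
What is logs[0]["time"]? "2024-01-15T08:31:23.392Z"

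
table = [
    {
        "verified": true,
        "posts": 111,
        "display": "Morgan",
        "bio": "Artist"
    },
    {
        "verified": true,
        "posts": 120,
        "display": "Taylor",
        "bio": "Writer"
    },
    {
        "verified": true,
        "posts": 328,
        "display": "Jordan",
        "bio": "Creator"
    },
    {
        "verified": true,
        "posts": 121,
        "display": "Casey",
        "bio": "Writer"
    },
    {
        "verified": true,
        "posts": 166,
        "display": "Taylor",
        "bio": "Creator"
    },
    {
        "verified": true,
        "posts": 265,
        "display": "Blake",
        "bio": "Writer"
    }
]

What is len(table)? 6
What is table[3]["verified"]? True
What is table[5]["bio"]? "Writer"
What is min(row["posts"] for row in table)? 111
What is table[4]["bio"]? "Creator"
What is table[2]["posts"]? 328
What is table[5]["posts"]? 265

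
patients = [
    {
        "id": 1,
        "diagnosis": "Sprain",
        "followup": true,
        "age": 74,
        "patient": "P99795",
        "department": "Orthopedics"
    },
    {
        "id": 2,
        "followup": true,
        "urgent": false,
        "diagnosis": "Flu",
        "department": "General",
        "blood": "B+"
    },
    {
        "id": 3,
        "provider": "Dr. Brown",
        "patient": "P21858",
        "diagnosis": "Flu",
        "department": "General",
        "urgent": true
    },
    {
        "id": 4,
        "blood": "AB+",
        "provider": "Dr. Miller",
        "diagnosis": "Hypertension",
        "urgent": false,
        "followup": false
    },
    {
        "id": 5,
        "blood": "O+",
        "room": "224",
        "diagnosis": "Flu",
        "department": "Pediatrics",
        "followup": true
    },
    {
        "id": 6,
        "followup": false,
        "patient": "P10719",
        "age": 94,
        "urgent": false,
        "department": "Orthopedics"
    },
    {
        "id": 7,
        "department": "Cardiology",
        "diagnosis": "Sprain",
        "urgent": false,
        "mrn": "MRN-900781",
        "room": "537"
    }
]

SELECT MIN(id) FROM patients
1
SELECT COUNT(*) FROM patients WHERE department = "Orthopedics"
2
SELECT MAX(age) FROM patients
94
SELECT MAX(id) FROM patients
7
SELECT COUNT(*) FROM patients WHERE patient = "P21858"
1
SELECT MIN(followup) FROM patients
False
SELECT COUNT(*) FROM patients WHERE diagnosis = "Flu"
3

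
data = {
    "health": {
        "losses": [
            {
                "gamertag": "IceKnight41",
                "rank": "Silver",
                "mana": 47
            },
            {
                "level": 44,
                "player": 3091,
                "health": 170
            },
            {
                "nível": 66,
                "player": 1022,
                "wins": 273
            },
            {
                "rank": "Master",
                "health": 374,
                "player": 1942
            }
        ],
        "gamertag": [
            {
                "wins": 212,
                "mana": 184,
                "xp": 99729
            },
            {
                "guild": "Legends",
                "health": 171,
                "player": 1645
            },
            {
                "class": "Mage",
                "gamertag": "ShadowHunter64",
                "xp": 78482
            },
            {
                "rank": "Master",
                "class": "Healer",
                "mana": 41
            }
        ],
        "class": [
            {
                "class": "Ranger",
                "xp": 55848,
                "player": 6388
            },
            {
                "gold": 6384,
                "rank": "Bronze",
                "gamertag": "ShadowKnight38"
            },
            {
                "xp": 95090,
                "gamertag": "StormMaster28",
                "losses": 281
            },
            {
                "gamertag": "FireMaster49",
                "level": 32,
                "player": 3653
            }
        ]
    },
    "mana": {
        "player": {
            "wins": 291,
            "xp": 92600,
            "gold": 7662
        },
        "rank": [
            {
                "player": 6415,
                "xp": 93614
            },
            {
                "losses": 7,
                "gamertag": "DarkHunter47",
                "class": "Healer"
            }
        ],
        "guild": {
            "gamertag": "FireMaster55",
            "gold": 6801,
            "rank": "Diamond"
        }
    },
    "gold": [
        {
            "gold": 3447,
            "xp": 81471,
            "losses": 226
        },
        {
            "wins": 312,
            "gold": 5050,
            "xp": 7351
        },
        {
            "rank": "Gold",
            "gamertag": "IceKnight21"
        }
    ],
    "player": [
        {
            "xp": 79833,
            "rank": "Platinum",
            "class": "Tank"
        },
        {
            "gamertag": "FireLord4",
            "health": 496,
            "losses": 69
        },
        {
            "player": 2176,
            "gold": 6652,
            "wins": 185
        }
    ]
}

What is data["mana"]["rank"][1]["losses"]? 7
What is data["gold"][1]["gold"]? 5050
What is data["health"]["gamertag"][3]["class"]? "Healer"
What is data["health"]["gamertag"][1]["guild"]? "Legends"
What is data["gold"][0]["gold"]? 3447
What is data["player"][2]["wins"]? 185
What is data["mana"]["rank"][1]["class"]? "Healer"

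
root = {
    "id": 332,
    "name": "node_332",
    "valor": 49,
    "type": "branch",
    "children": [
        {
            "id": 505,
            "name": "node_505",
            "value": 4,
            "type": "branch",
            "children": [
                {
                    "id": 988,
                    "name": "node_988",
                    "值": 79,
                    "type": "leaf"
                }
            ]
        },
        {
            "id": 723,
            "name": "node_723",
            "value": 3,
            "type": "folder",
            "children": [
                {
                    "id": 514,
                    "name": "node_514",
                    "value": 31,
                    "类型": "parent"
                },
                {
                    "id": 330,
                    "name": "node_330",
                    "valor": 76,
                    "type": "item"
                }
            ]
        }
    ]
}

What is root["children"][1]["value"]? 3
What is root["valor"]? 49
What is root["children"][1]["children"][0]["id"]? 514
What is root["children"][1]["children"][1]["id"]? 330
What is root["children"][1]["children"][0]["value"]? 31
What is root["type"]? "branch"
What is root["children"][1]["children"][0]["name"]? "node_514"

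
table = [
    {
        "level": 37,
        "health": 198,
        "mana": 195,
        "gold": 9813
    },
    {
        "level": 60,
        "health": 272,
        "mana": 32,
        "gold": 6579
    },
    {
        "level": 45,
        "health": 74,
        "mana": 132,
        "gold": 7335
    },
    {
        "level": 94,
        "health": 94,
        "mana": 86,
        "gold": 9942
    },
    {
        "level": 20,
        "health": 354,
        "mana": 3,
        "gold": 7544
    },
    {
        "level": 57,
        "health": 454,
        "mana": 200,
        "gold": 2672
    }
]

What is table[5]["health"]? 454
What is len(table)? 6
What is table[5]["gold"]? 2672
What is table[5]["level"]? 57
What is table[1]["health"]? 272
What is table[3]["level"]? 94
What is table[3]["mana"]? 86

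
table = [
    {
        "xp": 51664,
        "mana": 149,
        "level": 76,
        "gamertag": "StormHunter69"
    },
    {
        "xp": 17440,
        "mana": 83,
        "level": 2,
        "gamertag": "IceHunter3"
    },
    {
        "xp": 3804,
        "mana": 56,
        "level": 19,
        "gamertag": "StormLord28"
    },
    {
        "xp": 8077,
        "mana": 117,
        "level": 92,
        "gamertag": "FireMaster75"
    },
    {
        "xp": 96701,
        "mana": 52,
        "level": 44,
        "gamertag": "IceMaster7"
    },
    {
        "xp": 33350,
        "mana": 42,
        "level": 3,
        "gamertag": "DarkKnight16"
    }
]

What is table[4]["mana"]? 52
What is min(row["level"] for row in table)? 2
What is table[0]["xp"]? 51664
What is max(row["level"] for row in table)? 92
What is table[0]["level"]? 76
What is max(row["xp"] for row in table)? 96701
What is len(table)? 6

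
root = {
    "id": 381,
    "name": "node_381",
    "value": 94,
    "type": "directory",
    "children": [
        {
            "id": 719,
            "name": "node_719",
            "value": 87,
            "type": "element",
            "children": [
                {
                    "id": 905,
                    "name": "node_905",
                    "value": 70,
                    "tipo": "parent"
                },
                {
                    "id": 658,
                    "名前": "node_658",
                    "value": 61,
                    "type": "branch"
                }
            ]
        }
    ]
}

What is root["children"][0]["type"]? "element"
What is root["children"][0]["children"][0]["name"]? "node_905"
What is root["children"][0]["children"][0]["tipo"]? "parent"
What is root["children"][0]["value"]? 87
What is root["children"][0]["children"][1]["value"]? 61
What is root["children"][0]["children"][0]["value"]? 70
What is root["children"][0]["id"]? 719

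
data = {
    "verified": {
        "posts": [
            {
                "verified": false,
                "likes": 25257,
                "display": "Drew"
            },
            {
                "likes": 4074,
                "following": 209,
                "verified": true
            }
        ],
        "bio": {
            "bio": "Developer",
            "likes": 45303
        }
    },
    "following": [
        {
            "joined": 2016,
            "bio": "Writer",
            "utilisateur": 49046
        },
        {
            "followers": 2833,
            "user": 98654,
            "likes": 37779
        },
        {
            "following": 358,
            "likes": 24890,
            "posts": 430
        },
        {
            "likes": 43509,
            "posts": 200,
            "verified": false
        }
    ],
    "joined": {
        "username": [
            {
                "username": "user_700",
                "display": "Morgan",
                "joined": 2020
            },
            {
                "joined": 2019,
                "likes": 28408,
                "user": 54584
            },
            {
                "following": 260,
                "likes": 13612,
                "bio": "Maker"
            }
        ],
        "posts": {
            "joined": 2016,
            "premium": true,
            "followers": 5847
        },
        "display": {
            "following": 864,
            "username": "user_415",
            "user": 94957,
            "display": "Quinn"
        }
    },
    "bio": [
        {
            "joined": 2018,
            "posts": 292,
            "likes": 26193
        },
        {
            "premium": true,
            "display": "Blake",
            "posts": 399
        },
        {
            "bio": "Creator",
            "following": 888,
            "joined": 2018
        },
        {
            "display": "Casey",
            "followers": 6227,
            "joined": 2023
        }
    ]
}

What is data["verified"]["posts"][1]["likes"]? 4074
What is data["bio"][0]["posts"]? 292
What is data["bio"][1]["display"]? "Blake"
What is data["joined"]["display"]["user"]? 94957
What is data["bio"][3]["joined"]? 2023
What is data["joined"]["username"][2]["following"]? 260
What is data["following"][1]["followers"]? 2833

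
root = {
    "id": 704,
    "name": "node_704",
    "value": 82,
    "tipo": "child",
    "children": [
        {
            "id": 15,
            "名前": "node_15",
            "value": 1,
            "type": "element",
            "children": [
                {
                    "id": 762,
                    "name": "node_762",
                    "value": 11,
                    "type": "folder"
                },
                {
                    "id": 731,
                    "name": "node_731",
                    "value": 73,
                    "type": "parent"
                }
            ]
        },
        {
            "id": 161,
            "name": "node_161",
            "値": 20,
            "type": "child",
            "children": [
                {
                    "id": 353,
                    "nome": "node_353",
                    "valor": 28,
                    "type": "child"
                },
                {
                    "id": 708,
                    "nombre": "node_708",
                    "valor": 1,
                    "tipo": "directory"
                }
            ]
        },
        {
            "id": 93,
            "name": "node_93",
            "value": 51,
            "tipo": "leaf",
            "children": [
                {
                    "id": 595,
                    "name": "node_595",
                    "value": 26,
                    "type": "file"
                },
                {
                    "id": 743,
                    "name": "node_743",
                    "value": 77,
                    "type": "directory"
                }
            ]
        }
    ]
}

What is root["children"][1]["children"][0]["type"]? "child"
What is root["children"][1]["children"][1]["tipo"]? "directory"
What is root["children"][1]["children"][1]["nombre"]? "node_708"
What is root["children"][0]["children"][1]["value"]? 73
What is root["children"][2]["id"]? 93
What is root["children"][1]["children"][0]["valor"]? 28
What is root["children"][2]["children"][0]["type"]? "file"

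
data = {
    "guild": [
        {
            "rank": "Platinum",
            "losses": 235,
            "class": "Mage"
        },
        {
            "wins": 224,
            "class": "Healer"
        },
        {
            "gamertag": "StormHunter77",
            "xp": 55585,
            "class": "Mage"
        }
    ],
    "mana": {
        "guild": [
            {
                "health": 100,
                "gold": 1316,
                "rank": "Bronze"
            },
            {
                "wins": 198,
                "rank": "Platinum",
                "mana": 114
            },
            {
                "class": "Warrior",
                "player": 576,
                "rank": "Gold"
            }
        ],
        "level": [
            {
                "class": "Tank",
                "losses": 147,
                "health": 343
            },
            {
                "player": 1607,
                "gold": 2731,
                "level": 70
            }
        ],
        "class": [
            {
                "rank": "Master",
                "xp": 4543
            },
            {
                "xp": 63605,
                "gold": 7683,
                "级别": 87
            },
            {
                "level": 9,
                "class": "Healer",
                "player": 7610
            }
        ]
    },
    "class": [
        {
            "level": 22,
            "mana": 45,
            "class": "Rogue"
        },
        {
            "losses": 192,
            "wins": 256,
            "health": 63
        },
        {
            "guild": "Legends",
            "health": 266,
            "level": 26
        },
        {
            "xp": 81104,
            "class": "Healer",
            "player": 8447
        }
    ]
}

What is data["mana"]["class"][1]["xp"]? 63605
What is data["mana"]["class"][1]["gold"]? 7683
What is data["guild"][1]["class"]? "Healer"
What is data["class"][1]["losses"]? 192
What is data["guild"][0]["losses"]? 235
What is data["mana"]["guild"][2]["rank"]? "Gold"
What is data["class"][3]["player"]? 8447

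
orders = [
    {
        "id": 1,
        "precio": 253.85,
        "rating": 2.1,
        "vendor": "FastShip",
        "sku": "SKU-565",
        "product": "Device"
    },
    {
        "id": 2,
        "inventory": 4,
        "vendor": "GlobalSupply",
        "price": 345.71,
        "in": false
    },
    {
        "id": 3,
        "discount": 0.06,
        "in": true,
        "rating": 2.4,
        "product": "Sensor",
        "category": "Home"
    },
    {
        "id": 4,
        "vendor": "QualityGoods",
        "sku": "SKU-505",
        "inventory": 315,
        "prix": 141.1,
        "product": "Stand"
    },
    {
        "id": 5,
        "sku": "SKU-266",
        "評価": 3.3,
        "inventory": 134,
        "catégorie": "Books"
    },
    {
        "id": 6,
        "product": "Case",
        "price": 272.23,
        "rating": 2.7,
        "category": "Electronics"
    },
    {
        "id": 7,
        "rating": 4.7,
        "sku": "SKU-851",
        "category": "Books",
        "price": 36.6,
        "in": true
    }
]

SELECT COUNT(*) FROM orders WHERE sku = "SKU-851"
1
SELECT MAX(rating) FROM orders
4.7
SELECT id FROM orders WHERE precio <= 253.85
[1]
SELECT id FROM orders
[1, 2, 3, 4, 5, 6, 7]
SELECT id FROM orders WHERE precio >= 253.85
[1]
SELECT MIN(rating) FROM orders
2.1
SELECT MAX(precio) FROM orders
253.85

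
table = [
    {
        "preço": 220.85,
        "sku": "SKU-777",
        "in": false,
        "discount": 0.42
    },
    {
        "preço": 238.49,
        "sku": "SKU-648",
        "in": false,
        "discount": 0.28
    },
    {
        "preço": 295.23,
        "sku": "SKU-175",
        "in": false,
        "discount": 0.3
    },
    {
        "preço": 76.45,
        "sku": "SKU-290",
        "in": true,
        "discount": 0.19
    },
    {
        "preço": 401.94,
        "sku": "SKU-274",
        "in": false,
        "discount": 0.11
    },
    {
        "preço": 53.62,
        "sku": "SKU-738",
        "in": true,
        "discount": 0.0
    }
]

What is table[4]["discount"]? 0.11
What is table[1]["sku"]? "SKU-648"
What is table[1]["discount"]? 0.28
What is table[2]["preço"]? 295.23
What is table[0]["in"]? False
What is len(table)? 6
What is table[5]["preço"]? 53.62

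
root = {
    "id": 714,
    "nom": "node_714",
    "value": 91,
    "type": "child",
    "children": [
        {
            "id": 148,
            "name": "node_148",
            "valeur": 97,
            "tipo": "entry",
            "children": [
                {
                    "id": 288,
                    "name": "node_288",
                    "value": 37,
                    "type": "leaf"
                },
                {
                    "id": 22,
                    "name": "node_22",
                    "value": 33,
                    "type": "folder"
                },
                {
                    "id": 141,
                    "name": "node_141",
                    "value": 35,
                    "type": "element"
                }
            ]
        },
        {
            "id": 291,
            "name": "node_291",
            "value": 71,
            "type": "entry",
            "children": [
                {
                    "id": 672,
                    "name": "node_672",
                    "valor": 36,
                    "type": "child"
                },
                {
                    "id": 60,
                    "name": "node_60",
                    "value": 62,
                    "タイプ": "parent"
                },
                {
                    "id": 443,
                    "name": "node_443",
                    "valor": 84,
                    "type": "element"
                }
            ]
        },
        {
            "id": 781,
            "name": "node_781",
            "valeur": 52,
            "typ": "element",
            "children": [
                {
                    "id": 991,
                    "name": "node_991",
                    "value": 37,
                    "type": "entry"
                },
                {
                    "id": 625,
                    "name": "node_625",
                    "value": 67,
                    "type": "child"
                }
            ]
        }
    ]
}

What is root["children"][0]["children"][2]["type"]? "element"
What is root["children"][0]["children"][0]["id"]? 288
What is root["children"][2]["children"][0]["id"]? 991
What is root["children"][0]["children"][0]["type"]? "leaf"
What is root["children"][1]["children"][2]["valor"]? 84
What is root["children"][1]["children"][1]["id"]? 60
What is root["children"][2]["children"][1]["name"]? "node_625"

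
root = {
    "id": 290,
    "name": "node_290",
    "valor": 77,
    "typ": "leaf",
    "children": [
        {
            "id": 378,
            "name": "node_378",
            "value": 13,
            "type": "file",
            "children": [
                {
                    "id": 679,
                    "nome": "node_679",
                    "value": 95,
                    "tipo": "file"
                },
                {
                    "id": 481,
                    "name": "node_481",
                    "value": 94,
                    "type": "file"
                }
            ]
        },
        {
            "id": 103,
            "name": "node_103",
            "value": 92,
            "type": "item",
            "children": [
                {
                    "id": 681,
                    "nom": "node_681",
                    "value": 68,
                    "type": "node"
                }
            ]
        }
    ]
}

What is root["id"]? 290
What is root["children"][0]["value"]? 13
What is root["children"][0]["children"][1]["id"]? 481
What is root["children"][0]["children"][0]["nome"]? "node_679"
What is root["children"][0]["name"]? "node_378"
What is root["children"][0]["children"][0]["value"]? 95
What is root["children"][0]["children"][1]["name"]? "node_481"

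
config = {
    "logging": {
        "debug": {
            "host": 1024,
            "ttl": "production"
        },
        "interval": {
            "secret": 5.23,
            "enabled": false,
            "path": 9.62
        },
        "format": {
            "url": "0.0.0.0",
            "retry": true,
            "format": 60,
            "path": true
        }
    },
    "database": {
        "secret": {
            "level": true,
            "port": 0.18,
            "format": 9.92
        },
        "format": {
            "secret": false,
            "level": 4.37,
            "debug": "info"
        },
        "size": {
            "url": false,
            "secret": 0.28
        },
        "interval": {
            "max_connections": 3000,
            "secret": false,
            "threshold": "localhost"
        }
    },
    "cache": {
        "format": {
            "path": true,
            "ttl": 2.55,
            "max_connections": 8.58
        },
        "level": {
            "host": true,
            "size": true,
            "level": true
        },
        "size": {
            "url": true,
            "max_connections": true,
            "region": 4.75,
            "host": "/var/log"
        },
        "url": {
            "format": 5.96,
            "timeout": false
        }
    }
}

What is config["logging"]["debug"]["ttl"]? "production"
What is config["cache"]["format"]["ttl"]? 2.55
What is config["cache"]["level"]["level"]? True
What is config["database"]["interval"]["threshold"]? "localhost"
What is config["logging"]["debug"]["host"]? 1024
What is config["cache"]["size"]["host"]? "/var/log"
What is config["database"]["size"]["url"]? False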